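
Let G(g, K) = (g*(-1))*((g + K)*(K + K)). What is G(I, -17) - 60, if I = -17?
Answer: 19592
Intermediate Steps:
G(g, K) = -2*K*g*(K + g) (G(g, K) = (-g)*((K + g)*(2*K)) = (-g)*(2*K*(K + g)) = -2*K*g*(K + g))
G(I, -17) - 60 = -2*(-17)*(-17)*(-17 - 17) - 60 = -2*(-17)*(-17)*(-34) - 60 = 19652 - 60 = 19592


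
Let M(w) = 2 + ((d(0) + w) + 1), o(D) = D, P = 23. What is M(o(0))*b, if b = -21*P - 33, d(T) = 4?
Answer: -3612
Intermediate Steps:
M(w) = 7 + w (M(w) = 2 + ((4 + w) + 1) = 2 + (5 + w) = 7 + w)
b = -516 (b = -21*23 - 33 = -483 - 33 = -516)
M(o(0))*b = (7 + 0)*(-516) = 7*(-516) = -3612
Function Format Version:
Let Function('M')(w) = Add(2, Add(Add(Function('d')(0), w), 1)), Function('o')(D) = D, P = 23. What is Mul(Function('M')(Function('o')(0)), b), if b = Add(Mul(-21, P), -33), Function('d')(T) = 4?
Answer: -3612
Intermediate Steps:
Function('M')(w) = Add(7, w) (Function('M')(w) = Add(2, Add(Add(4, w), 1)) = Add(2, Add(5, w)) = Add(7, w))
b = -516 (b = Add(Mul(-21, 23), -33) = Add(-483, -33) = -516)
Mul(Function('M')(Function('o')(0)), b) = Mul(Add(7, 0), -516) = Mul(7, -516) = -3612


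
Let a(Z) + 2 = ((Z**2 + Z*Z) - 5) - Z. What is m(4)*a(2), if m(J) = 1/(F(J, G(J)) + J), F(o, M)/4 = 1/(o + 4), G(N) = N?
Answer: -2/9 ≈ -0.22222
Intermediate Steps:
F(o, M) = 4/(4 + o) (F(o, M) = 4/(o + 4) = 4/(4 + o))
a(Z) = -7 - Z + 2*Z**2 (a(Z) = -2 + (((Z**2 + Z*Z) - 5) - Z) = -2 + (((Z**2 + Z**2) - 5) - Z) = -2 + ((2*Z**2 - 5) - Z) = -2 + ((-5 + 2*Z**2) - Z) = -2 + (-5 - Z + 2*Z**2) = -7 - Z + 2*Z**2)
m(J) = 1/(J + 4/(4 + J)) (m(J) = 1/(4/(4 + J) + J) = 1/(J + 4/(4 + J)))
m(4)*a(2) = ((4 + 4)/(4 + 4*(4 + 4)))*(-7 - 1*2 + 2*2**2) = (8/(4 + 4*8))*(-7 - 2 + 2*4) = (8/(4 + 32))*(-7 - 2 + 8) = (8/36)*(-1) = ((1/36)*8)*(-1) = (2/9)*(-1) = -2/9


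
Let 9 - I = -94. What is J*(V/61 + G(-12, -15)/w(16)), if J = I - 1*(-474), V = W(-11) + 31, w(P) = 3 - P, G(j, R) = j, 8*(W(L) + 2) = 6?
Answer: 2582075/3172 ≈ 814.02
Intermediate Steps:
W(L) = -5/4 (W(L) = -2 + (⅛)*6 = -2 + ¾ = -5/4)
I = 103 (I = 9 - 1*(-94) = 9 + 94 = 103)
V = 119/4 (V = -5/4 + 31 = 119/4 ≈ 29.750)
J = 577 (J = 103 - 1*(-474) = 103 + 474 = 577)
J*(V/61 + G(-12, -15)/w(16)) = 577*((119/4)/61 - 12/(3 - 1*16)) = 577*((119/4)*(1/61) - 12/(3 - 16)) = 577*(119/244 - 12/(-13)) = 577*(119/244 - 12*(-1/13)) = 577*(119/244 + 12/13) = 577*(4475/3172) = 2582075/3172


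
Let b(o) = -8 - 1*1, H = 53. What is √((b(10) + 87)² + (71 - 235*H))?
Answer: 30*I*√7 ≈ 79.373*I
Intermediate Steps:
b(o) = -9 (b(o) = -8 - 1 = -9)
√((b(10) + 87)² + (71 - 235*H)) = √((-9 + 87)² + (71 - 235*53)) = √(78² + (71 - 12455)) = √(6084 - 12384) = √(-6300) = 30*I*√7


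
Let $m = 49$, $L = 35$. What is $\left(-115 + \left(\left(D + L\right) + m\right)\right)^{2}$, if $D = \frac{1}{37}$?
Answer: $\frac{1313316}{1369} \approx 959.33$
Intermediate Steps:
$D = \frac{1}{37} \approx 0.027027$
$\left(-115 + \left(\left(D + L\right) + m\right)\right)^{2} = \left(-115 + \left(\left(\frac{1}{37} + 35\right) + 49\right)\right)^{2} = \left(-115 + \left(\frac{1296}{37} + 49\right)\right)^{2} = \left(-115 + \frac{3109}{37}\right)^{2} = \left(- \frac{1146}{37}\right)^{2} = \frac{1313316}{1369}$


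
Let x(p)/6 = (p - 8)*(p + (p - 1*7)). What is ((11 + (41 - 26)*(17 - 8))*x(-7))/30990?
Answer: 9198/1033 ≈ 8.9042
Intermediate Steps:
x(p) = 6*(-8 + p)*(-7 + 2*p) (x(p) = 6*((p - 8)*(p + (p - 1*7))) = 6*((-8 + p)*(p + (p - 7))) = 6*((-8 + p)*(p + (-7 + p))) = 6*((-8 + p)*(-7 + 2*p)) = 6*(-8 + p)*(-7 + 2*p))
((11 + (41 - 26)*(17 - 8))*x(-7))/30990 = ((11 + (41 - 26)*(17 - 8))*(336 - 138*(-7) + 12*(-7)²))/30990 = ((11 + 15*9)*(336 + 966 + 12*49))*(1/30990) = ((11 + 135)*(336 + 966 + 588))*(1/30990) = (146*1890)*(1/30990) = 275940*(1/30990) = 9198/1033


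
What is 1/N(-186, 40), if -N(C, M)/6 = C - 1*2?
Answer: 1/1128 ≈ 0.00088653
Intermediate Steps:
N(C, M) = 12 - 6*C (N(C, M) = -6*(C - 1*2) = -6*(C - 2) = -6*(-2 + C) = 12 - 6*C)
1/N(-186, 40) = 1/(12 - 6*(-186)) = 1/(12 + 1116) = 1/1128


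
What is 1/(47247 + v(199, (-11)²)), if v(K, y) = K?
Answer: 1/47446 ≈ 2.1077e-5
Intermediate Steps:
1/(47247 + v(199, (-11)²)) = 1/(47247 + 199) = 1/47446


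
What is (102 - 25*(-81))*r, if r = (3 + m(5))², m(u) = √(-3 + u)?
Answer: 23397 + 12762*√2 ≈ 41445.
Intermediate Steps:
r = (3 + √2)² (r = (3 + √(-3 + 5))² = (3 + √2)² ≈ 19.485)
(102 - 25*(-81))*r = (102 - 25*(-81))*(3 + √2)² = (102 + 2025)*(3 + √2)² = 2127*(3 + √2)²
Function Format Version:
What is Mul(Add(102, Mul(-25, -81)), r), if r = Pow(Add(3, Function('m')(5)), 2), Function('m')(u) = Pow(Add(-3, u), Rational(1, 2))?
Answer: Add(23397, Mul(12762, Pow(2, Rational(1, 2)))) ≈ 41445.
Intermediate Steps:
r = Pow(Add(3, Pow(2, Rational(1, 2))), 2) (r = Pow(Add(3, Pow(Add(-3, 5), Rational(1, 2))), 2) = Pow(Add(3, Pow(2, Rational(1, 2))), 2) ≈ 19.485)
Mul(Add(102, Mul(-25, -81)), r) = Mul(Add(102, Mul(-25, -81)), Pow(Add(3, Pow(2, Rational(1, 2))), 2)) = Mul(Add(102, 2025), Pow(Add(3, Pow(2, Rational(1, 2))), 2)) = Mul(2127, Pow(Add(3, Pow(2, Rational(1, 2))), 2))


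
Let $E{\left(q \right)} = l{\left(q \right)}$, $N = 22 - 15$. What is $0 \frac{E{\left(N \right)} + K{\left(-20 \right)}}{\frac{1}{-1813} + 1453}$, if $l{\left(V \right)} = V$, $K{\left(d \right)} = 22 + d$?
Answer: $0$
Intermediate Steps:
$N = 7$
$E{\left(q \right)} = q$
$0 \frac{E{\left(N \right)} + K{\left(-20 \right)}}{\frac{1}{-1813} + 1453} = 0 \frac{7 + \left(22 - 20\right)}{\frac{1}{-1813} + 1453} = 0 \frac{7 + 2}{- \frac{1}{1813} + 1453} = 0 \frac{9}{\frac{2634288}{1813}} = 0 \cdot 9 \cdot \frac{1813}{2634288} = 0 \cdot \frac{5439}{878096} = 0$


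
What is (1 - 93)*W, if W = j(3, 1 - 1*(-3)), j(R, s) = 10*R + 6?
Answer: -3312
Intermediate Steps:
j(R, s) = 6 + 10*R
W = 36 (W = 6 + 10*3 = 6 + 30 = 36)
(1 - 93)*W = (1 - 93)*36 = -92*36 = -3312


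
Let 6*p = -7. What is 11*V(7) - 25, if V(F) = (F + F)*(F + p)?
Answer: 2620/3 ≈ 873.33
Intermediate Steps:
p = -7/6 (p = (⅙)*(-7) = -7/6 ≈ -1.1667)
V(F) = 2*F*(-7/6 + F) (V(F) = (F + F)*(F - 7/6) = (2*F)*(-7/6 + F) = 2*F*(-7/6 + F))
11*V(7) - 25 = 11*((⅓)*7*(-7 + 6*7)) - 25 = 11*((⅓)*7*(-7 + 42)) - 25 = 11*((⅓)*7*35) - 25 = 11*(245/3) - 25 = 2695/3 - 25 = 2620/3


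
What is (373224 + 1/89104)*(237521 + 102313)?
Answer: 5650717493132349/44552 ≈ 1.2683e+11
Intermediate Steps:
(373224 + 1/89104)*(237521 + 102313) = (373224 + 1/89104)*339834 = (33255751297/89104)*339834 = 5650717493132349/44552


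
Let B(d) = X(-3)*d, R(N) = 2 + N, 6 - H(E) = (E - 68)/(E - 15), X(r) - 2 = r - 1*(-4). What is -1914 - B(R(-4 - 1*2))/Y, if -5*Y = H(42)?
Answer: -90363/47 ≈ -1922.6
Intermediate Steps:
X(r) = 6 + r (X(r) = 2 + (r - 1*(-4)) = 2 + (r + 4) = 2 + (4 + r) = 6 + r)
H(E) = 6 - (-68 + E)/(-15 + E) (H(E) = 6 - (E - 68)/(E - 15) = 6 - (-68 + E)/(-15 + E))
Y = -188/135 (Y = -(-22 + 5*42)/(5*(-15 + 42)) = -(-22 + 210)/(5*27) = -188/135 ≈ -1.3926)
B(d) = 3*d (B(d) = (6 - 3)*d = 3*d)
-1914 - B(R(-4 - 1*2))/Y = -1914 - 3*(2 + (-4 - 1*2))/(-188/135) = -1914 - 3*(2 + (-4 - 2))*(-135)/188 = -1914 - 3*(2 - 6)*(-135)/188 = -1914 - 3*(-4)*(-135)/188 = -1914 - (-12)*(-135)/188 = -1914 - 1*405/47 = -1914 - 405/47 = -90363/47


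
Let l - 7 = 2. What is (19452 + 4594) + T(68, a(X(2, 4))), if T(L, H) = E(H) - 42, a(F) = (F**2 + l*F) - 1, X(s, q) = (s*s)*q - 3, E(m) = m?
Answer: 24289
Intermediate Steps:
l = 9 (l = 7 + 2 = 9)
X(s, q) = -3 + q*s**2 (X(s, q) = s**2*q - 3 = q*s**2 - 3 = -3 + q*s**2)
a(F) = -1 + F**2 + 9*F (a(F) = (F**2 + 9*F) - 1 = -1 + F**2 + 9*F)
T(L, H) = -42 + H (T(L, H) = H - 42 = -42 + H)
(19452 + 4594) + T(68, a(X(2, 4))) = (19452 + 4594) + (-42 + (-1 + (-3 + 4*2**2)**2 + 9*(-3 + 4*2**2))) = 24046 + (-42 + (-1 + (-3 + 4*4)**2 + 9*(-3 + 4*4))) = 24046 + (-42 + (-1 + (-3 + 16)**2 + 9*(-3 + 16))) = 24046 + (-42 + (-1 + 13**2 + 9*13)) = 24046 + (-42 + (-1 + 169 + 117)) = 24046 + (-42 + 285) = 24046 + 243 = 24289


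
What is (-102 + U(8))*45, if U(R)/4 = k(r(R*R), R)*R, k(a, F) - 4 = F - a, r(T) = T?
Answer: -79470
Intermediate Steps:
k(a, F) = 4 + F - a (k(a, F) = 4 + (F - a) = 4 + F - a)
U(R) = 4*R*(4 + R - R**2) (U(R) = 4*((4 + R - R*R)*R) = 4*((4 + R - R**2)*R) = 4*(R*(4 + R - R**2)) = 4*R*(4 + R - R**2))
(-102 + U(8))*45 = (-102 + 4*8*(4 + 8 - 1*8**2))*45 = (-102 + 4*8*(4 + 8 - 1*64))*45 = (-102 + 4*8*(4 + 8 - 64))*45 = (-102 + 4*8*(-52))*45 = (-102 - 1664)*45 = -1766*45 = -79470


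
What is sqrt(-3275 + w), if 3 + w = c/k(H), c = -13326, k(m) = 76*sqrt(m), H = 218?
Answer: sqrt(-56237905592 - 13799073*sqrt(218))/4142 ≈ 57.357*I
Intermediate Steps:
w = -3 - 6663*sqrt(218)/8284 (w = -3 - 13326*sqrt(218)/16568 = -3 - 6663*sqrt(218)/8284 ≈ -14.876)
sqrt(-3275 + w) = sqrt(-3275 + (-3 - 6663*sqrt(218)/8284)) = sqrt(-3278 - 6663*sqrt(218)/8284)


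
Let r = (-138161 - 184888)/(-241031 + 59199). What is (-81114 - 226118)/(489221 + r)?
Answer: -55864609024/88956355921 ≈ -0.62800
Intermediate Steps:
r = 323049/181832 (r = -323049/(-181832) = -323049*(-1/181832) = 323049/181832 ≈ 1.7766)
(-81114 - 226118)/(489221 + r) = (-81114 - 226118)/(489221 + 323049/181832) = -307232/88956355921/181832 = -307232*181832/88956355921 = -55864609024/88956355921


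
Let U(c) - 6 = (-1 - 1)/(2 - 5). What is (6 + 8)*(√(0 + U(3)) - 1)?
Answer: -14 + 28*√15/3 ≈ 22.148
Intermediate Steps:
U(c) = 20/3 (U(c) = 6 + (-1 - 1)/(2 - 5) = 6 - 2/(-3) = 6 - 2*(-⅓) = 6 + ⅔ = 20/3)
(6 + 8)*(√(0 + U(3)) - 1) = (6 + 8)*(√(0 + 20/3) - 1) = 14*(√(20/3) - 1) = 14*(2*√15/3 - 1) = 14*(-1 + 2*√15/3) = -14 + 28*√15/3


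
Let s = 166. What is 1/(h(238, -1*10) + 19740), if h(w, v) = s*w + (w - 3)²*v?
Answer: -1/493002 ≈ -2.0284e-6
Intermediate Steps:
h(w, v) = 166*w + v*(-3 + w)² (h(w, v) = 166*w + (w - 3)²*v = 166*w + (-3 + w)²*v = 166*w + v*(-3 + w)²)
1/(h(238, -1*10) + 19740) = 1/((166*238 + (-1*10)*(-3 + 238)²) + 19740) = 1/((39508 - 10*235²) + 19740) = 1/((39508 - 10*55225) + 19740) = 1/((39508 - 552250) + 19740) = 1/(-512742 + 19740) = 1/(-493002) = -1/493002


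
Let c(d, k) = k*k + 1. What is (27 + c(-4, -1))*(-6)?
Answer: -174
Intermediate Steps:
c(d, k) = 1 + k² (c(d, k) = k² + 1 = 1 + k²)
(27 + c(-4, -1))*(-6) = (27 + (1 + (-1)²))*(-6) = (27 + (1 + 1))*(-6) = (27 + 2)*(-6) = 29*(-6) = -174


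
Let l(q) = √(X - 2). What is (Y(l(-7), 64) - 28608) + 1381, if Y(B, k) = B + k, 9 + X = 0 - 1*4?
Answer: -27163 + I*√15 ≈ -27163.0 + 3.873*I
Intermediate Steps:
X = -13 (X = -9 + (0 - 1*4) = -9 + (0 - 4) = -9 - 4 = -13)
l(q) = I*√15 (l(q) = √(-13 - 2) = √(-15) = I*√15)
(Y(l(-7), 64) - 28608) + 1381 = ((I*√15 + 64) - 28608) + 1381 = ((64 + I*√15) - 28608) + 1381 = (-28544 + I*√15) + 1381 = -27163 + I*√15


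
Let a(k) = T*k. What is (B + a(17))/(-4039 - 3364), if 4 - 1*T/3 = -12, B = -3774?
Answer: 2958/7403 ≈ 0.39957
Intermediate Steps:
T = 48 (T = 12 - 3*(-12) = 12 + 36 = 48)
a(k) = 48*k
(B + a(17))/(-4039 - 3364) = (-3774 + 48*17)/(-4039 - 3364) = (-3774 + 816)/(-7403) = -2958*(-1/7403) = 2958/7403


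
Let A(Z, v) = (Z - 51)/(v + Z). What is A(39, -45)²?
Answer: 4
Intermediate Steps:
A(Z, v) = (-51 + Z)/(Z + v)
A(39, -45)² = ((-51 + 39)/(39 - 45))² = (-12/(-6))² = (-⅙*(-12))² = 2² = 4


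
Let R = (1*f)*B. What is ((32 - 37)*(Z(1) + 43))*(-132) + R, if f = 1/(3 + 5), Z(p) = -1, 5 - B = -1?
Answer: 110883/4 ≈ 27721.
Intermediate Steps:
B = 6 (B = 5 - 1*(-1) = 5 + 1 = 6)
f = ⅛ (f = 1/8 = ⅛ ≈ 0.12500)
R = ¾ (R = (1*(⅛))*6 = (⅛)*6 = ¾ ≈ 0.75000)
((32 - 37)*(Z(1) + 43))*(-132) + R = ((32 - 37)*(-1 + 43))*(-132) + ¾ = -5*42*(-132) + ¾ = -210*(-132) + ¾ = 27720 + ¾ = 110883/4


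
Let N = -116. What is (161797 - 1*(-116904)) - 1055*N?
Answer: 401081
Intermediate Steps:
(161797 - 1*(-116904)) - 1055*N = (161797 - 1*(-116904)) - 1055*(-116) = (161797 + 116904) + 122380 = 278701 + 122380 = 401081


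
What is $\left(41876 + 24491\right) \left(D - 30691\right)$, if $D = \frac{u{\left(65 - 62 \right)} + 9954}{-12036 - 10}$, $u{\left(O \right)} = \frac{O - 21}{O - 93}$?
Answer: $- \frac{6457050472593}{3170} \approx -2.0369 \cdot 10^{9}$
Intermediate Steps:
$u{\left(O \right)} = \frac{-21 + O}{-93 + O}$ ($u{\left(O \right)} = \frac{O - 21}{-93 + O} = \frac{-21 + O}{-93 + O}$)
$D = - \frac{49771}{60230}$ ($D = \frac{\frac{-21 + \left(65 - 62\right)}{-93 + \left(65 - 62\right)} + 9954}{-12036 - 10} = \frac{\frac{-21 + 3}{-93 + 3} + 9954}{-12046} = \left(\frac{1}{-90} \left(-18\right) + 9954\right) \left(- \frac{1}{12046}\right) = \left(\left(- \frac{1}{90}\right) \left(-18\right) + 9954\right) \left(- \frac{1}{12046}\right) = \left(\frac{1}{5} + 9954\right) \left(- \frac{1}{12046}\right) = \frac{49771}{5} \left(- \frac{1}{12046}\right) = - \frac{49771}{60230} \approx -0.82635$)
$\left(41876 + 24491\right) \left(D - 30691\right) = \left(41876 + 24491\right) \left(- \frac{49771}{60230} - 30691\right) = 66367 \left(- \frac{1848568701}{60230}\right) = - \frac{6457050472593}{3170}$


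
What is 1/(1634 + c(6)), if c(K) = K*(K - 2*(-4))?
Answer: 1/1718 ≈ 0.00058207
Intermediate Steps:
c(K) = K*(8 + K) (c(K) = K*(K + 8) = K*(8 + K))
1/(1634 + c(6)) = 1/(1634 + 6*(8 + 6)) = 1/(1634 + 6*14) = 1/(1634 + 84) = 1/1718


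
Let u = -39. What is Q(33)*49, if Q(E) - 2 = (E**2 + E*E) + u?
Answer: 104909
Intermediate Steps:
Q(E) = -37 + 2*E**2 (Q(E) = 2 + ((E**2 + E*E) - 39) = 2 + ((E**2 + E**2) - 39) = 2 + (2*E**2 - 39) = 2 + (-39 + 2*E**2) = -37 + 2*E**2)
Q(33)*49 = (-37 + 2*33**2)*49 = (-37 + 2*1089)*49 = (-37 + 2178)*49 = 2141*49 = 104909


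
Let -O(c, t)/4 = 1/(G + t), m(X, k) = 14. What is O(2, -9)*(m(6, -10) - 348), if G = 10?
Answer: 1336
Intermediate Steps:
O(c, t) = -4/(10 + t)
O(2, -9)*(m(6, -10) - 348) = (-4/(10 - 9))*(14 - 348) = -4/1*(-334) = -4*1*(-334) = -4*(-334) = 1336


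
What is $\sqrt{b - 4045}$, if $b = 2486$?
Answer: $i \sqrt{1559} \approx 39.484 i$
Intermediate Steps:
$\sqrt{b - 4045} = \sqrt{2486 - 4045} = \sqrt{-1559} = i \sqrt{1559}$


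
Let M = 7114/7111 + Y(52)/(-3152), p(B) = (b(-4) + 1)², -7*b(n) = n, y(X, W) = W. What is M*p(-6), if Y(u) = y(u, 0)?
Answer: 860794/348439 ≈ 2.4704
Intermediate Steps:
Y(u) = 0
b(n) = -n/7
p(B) = 121/49 (p(B) = (-⅐*(-4) + 1)² = (4/7 + 1)² = (11/7)² = 121/49)
M = 7114/7111 (M = 7114/7111 + 0/(-3152) = 7114*(1/7111) + 0*(-1/3152) = 7114/7111 + 0 = 7114/7111 ≈ 1.0004)
M*p(-6) = (7114/7111)*(121/49) = 860794/348439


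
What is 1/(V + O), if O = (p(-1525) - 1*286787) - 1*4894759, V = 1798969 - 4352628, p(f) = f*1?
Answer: -1/7736730 ≈ -1.2925e-7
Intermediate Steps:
p(f) = f
V = -2553659
O = -5183071 (O = (-1525 - 1*286787) - 1*4894759 = (-1525 - 286787) - 4894759 = -288312 - 4894759 = -5183071)
1/(V + O) = 1/(-2553659 - 5183071) = 1/(-7736730) = -1/7736730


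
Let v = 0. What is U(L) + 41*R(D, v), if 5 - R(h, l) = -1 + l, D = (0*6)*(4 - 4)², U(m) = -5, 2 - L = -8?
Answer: 241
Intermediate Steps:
L = 10 (L = 2 - 1*(-8) = 2 + 8 = 10)
D = 0 (D = 0*0² = 0*0 = 0)
R(h, l) = 6 - l (R(h, l) = 5 - (-1 + l) = 5 + (1 - l) = 6 - l)
U(L) + 41*R(D, v) = -5 + 41*(6 - 1*0) = -5 + 41*(6 + 0) = -5 + 41*6 = -5 + 246 = 241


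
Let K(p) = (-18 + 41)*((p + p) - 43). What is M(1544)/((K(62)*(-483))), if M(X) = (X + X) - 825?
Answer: -2263/899829 ≈ -0.0025149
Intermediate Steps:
K(p) = -989 + 46*p (K(p) = 23*(2*p - 43) = 23*(-43 + 2*p) = -989 + 46*p)
M(X) = -825 + 2*X (M(X) = 2*X - 825 = -825 + 2*X)
M(1544)/((K(62)*(-483))) = (-825 + 2*1544)/(((-989 + 46*62)*(-483))) = (-825 + 3088)/(((-989 + 2852)*(-483))) = 2263/((1863*(-483))) = 2263/(-899829) = 2263*(-1/899829) = -2263/899829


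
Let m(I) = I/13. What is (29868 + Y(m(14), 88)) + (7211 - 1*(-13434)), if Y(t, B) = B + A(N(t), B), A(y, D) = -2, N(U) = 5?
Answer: 50599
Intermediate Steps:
m(I) = I/13 (m(I) = I*(1/13) = I/13)
Y(t, B) = -2 + B (Y(t, B) = B - 2 = -2 + B)
(29868 + Y(m(14), 88)) + (7211 - 1*(-13434)) = (29868 + (-2 + 88)) + (7211 - 1*(-13434)) = (29868 + 86) + (7211 + 13434) = 29954 + 20645 = 50599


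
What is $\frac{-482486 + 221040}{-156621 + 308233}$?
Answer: $- \frac{130723}{75806} \approx -1.7244$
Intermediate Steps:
$\frac{-482486 + 221040}{-156621 + 308233} = - \frac{261446}{151612} = \left(-261446\right) \frac{1}{151612} = - \frac{130723}{75806}$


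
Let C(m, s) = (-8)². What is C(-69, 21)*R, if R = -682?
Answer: -43648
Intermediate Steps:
C(m, s) = 64
C(-69, 21)*R = 64*(-682) = -43648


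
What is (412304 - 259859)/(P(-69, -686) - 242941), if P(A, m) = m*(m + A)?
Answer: 50815/91663 ≈ 0.55437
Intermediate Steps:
P(A, m) = m*(A + m)
(412304 - 259859)/(P(-69, -686) - 242941) = (412304 - 259859)/(-686*(-69 - 686) - 242941) = 152445/(-686*(-755) - 242941) = 152445/(517930 - 242941) = 152445/274989 = 152445*(1/274989) = 50815/91663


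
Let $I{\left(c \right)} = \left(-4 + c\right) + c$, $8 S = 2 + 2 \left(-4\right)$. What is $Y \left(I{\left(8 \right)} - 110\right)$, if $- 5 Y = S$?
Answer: $- \frac{147}{10} \approx -14.7$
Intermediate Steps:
$S = - \frac{3}{4}$ ($S = \frac{2 + 2 \left(-4\right)}{8} = \frac{2 - 8}{8} = \frac{1}{8} \left(-6\right) = - \frac{3}{4} \approx -0.75$)
$I{\left(c \right)} = -4 + 2 c$
$Y = \frac{3}{20}$ ($Y = \left(- \frac{1}{5}\right) \left(- \frac{3}{4}\right) = \frac{3}{20} \approx 0.15$)
$Y \left(I{\left(8 \right)} - 110\right) = \frac{3 \left(\left(-4 + 2 \cdot 8\right) - 110\right)}{20} = \frac{3 \left(\left(-4 + 16\right) - 110\right)}{20} = \frac{3 \left(12 - 110\right)}{20} = \frac{3}{20} \left(-98\right) = - \frac{147}{10}$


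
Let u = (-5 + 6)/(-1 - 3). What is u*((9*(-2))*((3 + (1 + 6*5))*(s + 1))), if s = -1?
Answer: 0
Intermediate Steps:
u = -¼ (u = 1/(-4) = 1*(-¼) = -¼ ≈ -0.25000)
u*((9*(-2))*((3 + (1 + 6*5))*(s + 1))) = -9*(-2)*(3 + (1 + 6*5))*(-1 + 1)/4 = -(-9)*(3 + (1 + 30))*0/2 = -(-9)*(3 + 31)*0/2 = -(-9)*34*0/2 = -(-9)*0/2 = -¼*0 = 0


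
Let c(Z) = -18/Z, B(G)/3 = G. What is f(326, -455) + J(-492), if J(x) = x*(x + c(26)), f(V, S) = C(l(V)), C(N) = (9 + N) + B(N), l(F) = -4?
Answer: 3151169/13 ≈ 2.4240e+5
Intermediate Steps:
B(G) = 3*G
C(N) = 9 + 4*N (C(N) = (9 + N) + 3*N = 9 + 4*N)
f(V, S) = -7 (f(V, S) = 9 + 4*(-4) = 9 - 16 = -7)
J(x) = x*(-9/13 + x) (J(x) = x*(x - 18/26) = x*(x - 18*1/26) = x*(x - 9/13) = x*(-9/13 + x))
f(326, -455) + J(-492) = -7 + (1/13)*(-492)*(-9 + 13*(-492)) = -7 + (1/13)*(-492)*(-9 - 6396) = -7 + (1/13)*(-492)*(-6405) = -7 + 3151260/13 = 3151169/13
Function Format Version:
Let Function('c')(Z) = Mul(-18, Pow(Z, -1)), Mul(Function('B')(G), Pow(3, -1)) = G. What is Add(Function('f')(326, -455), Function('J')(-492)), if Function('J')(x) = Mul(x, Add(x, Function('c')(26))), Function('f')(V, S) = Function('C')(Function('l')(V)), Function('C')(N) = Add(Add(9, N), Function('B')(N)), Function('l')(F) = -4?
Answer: Rational(3151169, 13) ≈ 2.4240e+5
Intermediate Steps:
Function('B')(G) = Mul(3, G)
Function('C')(N) = Add(9, Mul(4, N)) (Function('C')(N) = Add(Add(9, N), Mul(3, N)) = Add(9, Mul(4, N)))
Function('f')(V, S) = -7 (Function('f')(V, S) = Add(9, Mul(4, -4)) = Add(9, -16) = -7)
Function('J')(x) = Mul(x, Add(Rational(-9, 13), x)) (Function('J')(x) = Mul(x, Add(x, Mul(-18, Pow(26, -1)))) = Mul(x, Add(x, Mul(-18, Rational(1, 26)))) = Mul(x, Add(x, Rational(-9, 13))) = Mul(x, Add(Rational(-9, 13), x)))
Add(Function('f')(326, -455), Function('J')(-492)) = Add(-7, Mul(Rational(1, 13), -492, Add(-9, Mul(13, -492)))) = Add(-7, Mul(Rational(1, 13), -492, Add(-9, -6396))) = Add(-7, Mul(Rational(1, 13), -492, -6405)) = Add(-7, Rational(3151260, 13)) = Rational(3151169, 13)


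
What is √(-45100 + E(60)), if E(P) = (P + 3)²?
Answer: I*√41131 ≈ 202.81*I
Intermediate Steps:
E(P) = (3 + P)²
√(-45100 + E(60)) = √(-45100 + (3 + 60)²) = √(-45100 + 63²) = √(-45100 + 3969) = √(-41131) = I*√41131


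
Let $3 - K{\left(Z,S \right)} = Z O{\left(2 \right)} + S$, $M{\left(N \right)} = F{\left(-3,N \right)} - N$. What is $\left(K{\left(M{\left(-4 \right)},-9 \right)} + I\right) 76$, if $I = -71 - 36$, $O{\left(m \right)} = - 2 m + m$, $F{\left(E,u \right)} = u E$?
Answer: $-4788$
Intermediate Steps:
$F{\left(E,u \right)} = E u$
$O{\left(m \right)} = - m$
$I = -107$ ($I = -71 - 36 = -107$)
$M{\left(N \right)} = - 4 N$ ($M{\left(N \right)} = - 3 N - N = - 4 N$)
$K{\left(Z,S \right)} = 3 - S + 2 Z$ ($K{\left(Z,S \right)} = 3 - \left(Z \left(\left(-1\right) 2\right) + S\right) = 3 - \left(Z \left(-2\right) + S\right) = 3 - \left(- 2 Z + S\right) = 3 - \left(S - 2 Z\right) = 3 - S + 2 Z$)
$\left(K{\left(M{\left(-4 \right)},-9 \right)} + I\right) 76 = \left(\left(3 - -9 + 2 \left(\left(-4\right) \left(-4\right)\right)\right) - 107\right) 76 = \left(\left(3 + 9 + 2 \cdot 16\right) - 107\right) 76 = \left(\left(3 + 9 + 32\right) - 107\right) 76 = \left(44 - 107\right) 76 = \left(-63\right) 76 = -4788$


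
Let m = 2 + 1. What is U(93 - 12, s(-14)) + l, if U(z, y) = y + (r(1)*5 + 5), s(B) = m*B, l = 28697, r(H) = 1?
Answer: 28665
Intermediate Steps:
m = 3
s(B) = 3*B
U(z, y) = 10 + y (U(z, y) = y + (1*5 + 5) = y + (5 + 5) = y + 10 = 10 + y)
U(93 - 12, s(-14)) + l = (10 + 3*(-14)) + 28697 = (10 - 42) + 28697 = -32 + 28697 = 28665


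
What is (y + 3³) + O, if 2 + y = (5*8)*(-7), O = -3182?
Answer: -3437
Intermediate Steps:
y = -282 (y = -2 + (5*8)*(-7) = -2 + 40*(-7) = -2 - 280 = -282)
(y + 3³) + O = (-282 + 3³) - 3182 = (-282 + 27) - 3182 = -255 - 3182 = -3437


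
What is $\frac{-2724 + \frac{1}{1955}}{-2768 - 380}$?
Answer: $\frac{5325419}{6154340} \approx 0.86531$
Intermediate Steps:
$\frac{-2724 + \frac{1}{1955}}{-2768 - 380} = \frac{-2724 + \frac{1}{1955}}{-3148} = \left(- \frac{5325419}{1955}\right) \left(- \frac{1}{3148}\right) = \frac{5325419}{6154340}$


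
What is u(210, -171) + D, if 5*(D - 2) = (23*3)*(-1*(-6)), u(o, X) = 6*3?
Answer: 514/5 ≈ 102.80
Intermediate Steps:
u(o, X) = 18
D = 424/5 (D = 2 + ((23*3)*(-1*(-6)))/5 = 2 + (69*6)/5 = 2 + (⅕)*414 = 2 + 414/5 = 424/5 ≈ 84.800)
u(210, -171) + D = 18 + 424/5 = 514/5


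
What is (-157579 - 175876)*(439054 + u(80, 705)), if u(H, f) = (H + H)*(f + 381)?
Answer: -204345892370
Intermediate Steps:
u(H, f) = 2*H*(381 + f) (u(H, f) = (2*H)*(381 + f) = 2*H*(381 + f))
(-157579 - 175876)*(439054 + u(80, 705)) = (-157579 - 175876)*(439054 + 2*80*(381 + 705)) = -333455*(439054 + 2*80*1086) = -333455*(439054 + 173760) = -333455*612814 = -204345892370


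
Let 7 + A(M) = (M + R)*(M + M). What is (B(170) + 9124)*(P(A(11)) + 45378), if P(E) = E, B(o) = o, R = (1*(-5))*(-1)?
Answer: 424949562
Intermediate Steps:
R = 5 (R = -5*(-1) = 5)
A(M) = -7 + 2*M*(5 + M) (A(M) = -7 + (M + 5)*(M + M) = -7 + (5 + M)*(2*M) = -7 + 2*M*(5 + M))
(B(170) + 9124)*(P(A(11)) + 45378) = (170 + 9124)*((-7 + 2*11² + 10*11) + 45378) = 9294*((-7 + 2*121 + 110) + 45378) = 9294*((-7 + 242 + 110) + 45378) = 9294*(345 + 45378) = 9294*45723 = 424949562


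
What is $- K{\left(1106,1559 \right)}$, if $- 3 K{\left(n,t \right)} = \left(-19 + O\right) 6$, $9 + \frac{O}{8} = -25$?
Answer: $-582$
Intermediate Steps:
$O = -272$ ($O = -72 + 8 \left(-25\right) = -72 - 200 = -272$)
$K{\left(n,t \right)} = 582$ ($K{\left(n,t \right)} = - \frac{\left(-19 - 272\right) 6}{3} = - \frac{\left(-291\right) 6}{3} = \left(- \frac{1}{3}\right) \left(-1746\right) = 582$)
$- K{\left(1106,1559 \right)} = \left(-1\right) 582 = -582$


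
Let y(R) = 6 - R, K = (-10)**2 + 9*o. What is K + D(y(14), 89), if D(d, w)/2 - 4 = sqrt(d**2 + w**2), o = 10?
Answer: 198 + 2*sqrt(7985) ≈ 376.72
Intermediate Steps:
K = 190 (K = (-10)**2 + 9*10 = 100 + 90 = 190)
D(d, w) = 8 + 2*sqrt(d**2 + w**2)
K + D(y(14), 89) = 190 + (8 + 2*sqrt((6 - 1*14)**2 + 89**2)) = 190 + (8 + 2*sqrt((6 - 14)**2 + 7921)) = 190 + (8 + 2*sqrt((-8)**2 + 7921)) = 190 + (8 + 2*sqrt(64 + 7921)) = 190 + (8 + 2*sqrt(7985)) = 198 + 2*sqrt(7985)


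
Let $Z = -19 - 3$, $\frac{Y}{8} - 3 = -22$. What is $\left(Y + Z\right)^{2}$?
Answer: $30276$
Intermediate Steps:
$Y = -152$ ($Y = 24 + 8 \left(-22\right) = 24 - 176 = -152$)
$Z = -22$
$\left(Y + Z\right)^{2} = \left(-152 - 22\right)^{2} = \left(-174\right)^{2} = 30276$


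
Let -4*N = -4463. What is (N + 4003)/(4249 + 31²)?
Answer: 4095/4168 ≈ 0.98249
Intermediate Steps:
N = 4463/4 (N = -¼*(-4463) = 4463/4 ≈ 1115.8)
(N + 4003)/(4249 + 31²) = (4463/4 + 4003)/(4249 + 31²) = 20475/(4*(4249 + 961)) = (20475/4)/5210 = (20475/4)*(1/5210) = 4095/4168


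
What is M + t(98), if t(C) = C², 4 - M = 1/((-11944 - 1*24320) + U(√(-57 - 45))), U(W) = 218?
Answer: 346329969/36046 ≈ 9608.0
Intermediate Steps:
M = 144185/36046 (M = 4 - 1/((-11944 - 1*24320) + 218) = 4 - 1/((-11944 - 24320) + 218) = 4 - 1/(-36264 + 218) = 4 - 1/(-36046) = 4 - 1*(-1/36046) = 4 + 1/36046 = 144185/36046 ≈ 4.0000)
M + t(98) = 144185/36046 + 98² = 144185/36046 + 9604 = 346329969/36046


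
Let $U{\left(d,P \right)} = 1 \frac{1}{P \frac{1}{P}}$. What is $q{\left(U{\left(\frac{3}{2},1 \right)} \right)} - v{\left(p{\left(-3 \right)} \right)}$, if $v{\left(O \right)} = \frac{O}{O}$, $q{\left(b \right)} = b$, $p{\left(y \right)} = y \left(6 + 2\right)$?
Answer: $0$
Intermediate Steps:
$U{\left(d,P \right)} = 1$ ($U{\left(d,P \right)} = 1 \cdot 1^{-1} = 1 \cdot 1 = 1$)
$p{\left(y \right)} = 8 y$ ($p{\left(y \right)} = y 8 = 8 y$)
$v{\left(O \right)} = 1$
$q{\left(U{\left(\frac{3}{2},1 \right)} \right)} - v{\left(p{\left(-3 \right)} \right)} = 1 - 1 = 0$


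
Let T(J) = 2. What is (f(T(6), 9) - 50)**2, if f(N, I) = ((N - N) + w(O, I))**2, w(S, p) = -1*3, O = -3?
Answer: 1681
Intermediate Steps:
w(S, p) = -3
f(N, I) = 9 (f(N, I) = ((N - N) - 3)**2 = (0 - 3)**2 = (-3)**2 = 9)
(f(T(6), 9) - 50)**2 = (9 - 50)**2 = (-41)**2 = 1681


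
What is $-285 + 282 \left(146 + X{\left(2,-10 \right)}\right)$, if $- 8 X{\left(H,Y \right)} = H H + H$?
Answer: $\frac{81351}{2} \approx 40676.0$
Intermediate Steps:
$X{\left(H,Y \right)} = - \frac{H}{8} - \frac{H^{2}}{8}$ ($X{\left(H,Y \right)} = - \frac{H H + H}{8} = - \frac{H^{2} + H}{8} = - \frac{H + H^{2}}{8} = - \frac{H}{8} - \frac{H^{2}}{8}$)
$-285 + 282 \left(146 + X{\left(2,-10 \right)}\right) = -285 + 282 \left(146 - \frac{1 + 2}{4}\right) = -285 + 282 \left(146 - \frac{1}{4} \cdot 3\right) = -285 + 282 \left(146 - \frac{3}{4}\right) = -285 + 282 \cdot \frac{581}{4} = -285 + \frac{81921}{2} = \frac{81351}{2}$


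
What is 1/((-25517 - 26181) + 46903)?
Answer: -1/4795 ≈ -0.00020855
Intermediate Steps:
1/((-25517 - 26181) + 46903) = 1/(-51698 + 46903) = 1/(-4795) = -1/4795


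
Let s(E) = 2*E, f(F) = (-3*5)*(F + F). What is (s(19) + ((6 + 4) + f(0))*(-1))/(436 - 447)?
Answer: -28/11 ≈ -2.5455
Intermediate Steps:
f(F) = -30*F
(s(19) + ((6 + 4) + f(0))*(-1))/(436 - 447) = (2*19 + ((6 + 4) - 30*0)*(-1))/(436 - 447) = (38 + (10 + 0)*(-1))/(-11) = (38 + 10*(-1))*(-1/11) = (38 - 10)*(-1/11) = 28*(-1/11) = -28/11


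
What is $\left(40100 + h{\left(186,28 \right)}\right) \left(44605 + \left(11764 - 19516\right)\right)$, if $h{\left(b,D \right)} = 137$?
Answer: $1482854161$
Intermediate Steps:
$\left(40100 + h{\left(186,28 \right)}\right) \left(44605 + \left(11764 - 19516\right)\right) = \left(40100 + 137\right) \left(44605 + \left(11764 - 19516\right)\right) = 40237 \left(44605 + \left(11764 - 19516\right)\right) = 40237 \left(44605 - 7752\right) = 40237 \cdot 36853 = 1482854161$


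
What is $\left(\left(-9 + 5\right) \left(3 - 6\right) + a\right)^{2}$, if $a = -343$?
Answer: $109561$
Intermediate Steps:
$\left(\left(-9 + 5\right) \left(3 - 6\right) + a\right)^{2} = \left(\left(-9 + 5\right) \left(3 - 6\right) - 343\right)^{2} = \left(- 4 \left(3 - 6\right) - 343\right)^{2} = \left(\left(-4\right) \left(-3\right) - 343\right)^{2} = \left(12 - 343\right)^{2} = \left(-331\right)^{2} = 109561$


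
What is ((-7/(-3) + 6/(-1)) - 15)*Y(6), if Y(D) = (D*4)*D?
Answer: -2688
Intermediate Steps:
Y(D) = 4*D² (Y(D) = (4*D)*D = 4*D²)
((-7/(-3) + 6/(-1)) - 15)*Y(6) = ((-7/(-3) + 6/(-1)) - 15)*(4*6²) = ((-7*(-⅓) + 6*(-1)) - 15)*(4*36) = ((7/3 - 6) - 15)*144 = (-11/3 - 15)*144 = -56/3*144 = -2688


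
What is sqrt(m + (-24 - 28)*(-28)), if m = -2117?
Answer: I*sqrt(661) ≈ 25.71*I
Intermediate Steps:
sqrt(m + (-24 - 28)*(-28)) = sqrt(-2117 + (-24 - 28)*(-28)) = sqrt(-2117 - 52*(-28)) = sqrt(-2117 + 1456) = sqrt(-661) = I*sqrt(661)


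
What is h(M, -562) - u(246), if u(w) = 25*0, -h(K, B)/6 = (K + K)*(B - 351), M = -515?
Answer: -5642340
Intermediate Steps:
h(K, B) = -12*K*(-351 + B) (h(K, B) = -6*(K + K)*(B - 351) = -6*2*K*(-351 + B) = -12*K*(-351 + B))
u(w) = 0
h(M, -562) - u(246) = 12*(-515)*(351 - 1*(-562)) - 1*0 = 12*(-515)*(351 + 562) + 0 = 12*(-515)*913 + 0 = -5642340 + 0 = -5642340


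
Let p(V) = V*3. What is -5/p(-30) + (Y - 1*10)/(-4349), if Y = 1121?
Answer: -15649/78282 ≈ -0.19991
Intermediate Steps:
p(V) = 3*V
-5/p(-30) + (Y - 1*10)/(-4349) = -5/(3*(-30)) + (1121 - 1*10)/(-4349) = -5/(-90) + (1121 - 10)*(-1/4349) = -5*(-1/90) + 1111*(-1/4349) = 1/18 - 1111/4349 = -15649/78282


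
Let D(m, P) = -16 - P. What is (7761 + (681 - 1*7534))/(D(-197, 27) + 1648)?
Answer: 908/1605 ≈ 0.56573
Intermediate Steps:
(7761 + (681 - 1*7534))/(D(-197, 27) + 1648) = (7761 + (681 - 1*7534))/((-16 - 1*27) + 1648) = (7761 + (681 - 7534))/((-16 - 27) + 1648) = (7761 - 6853)/(-43 + 1648) = 908/1605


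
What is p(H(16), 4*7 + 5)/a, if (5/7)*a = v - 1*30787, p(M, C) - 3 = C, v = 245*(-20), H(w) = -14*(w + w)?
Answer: -180/249809 ≈ -0.00072055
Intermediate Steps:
H(w) = -28*w
v = -4900
p(M, C) = 3 + C
a = -249809/5 (a = 7*(-4900 - 1*30787)/5 = 7*(-4900 - 30787)/5 = (7/5)*(-35687) = -249809/5 ≈ -49962.)
p(H(16), 4*7 + 5)/a = (3 + (4*7 + 5))/(-249809/5) = (3 + (28 + 5))*(-5/249809) = (3 + 33)*(-5/249809) = 36*(-5/249809) = -180/249809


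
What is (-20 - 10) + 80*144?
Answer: 11490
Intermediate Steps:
(-20 - 10) + 80*144 = -30 + 11520 = 11490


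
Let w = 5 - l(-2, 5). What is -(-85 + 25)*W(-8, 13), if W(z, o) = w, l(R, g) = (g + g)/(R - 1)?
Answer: 500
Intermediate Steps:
l(R, g) = 2*g/(-1 + R) (l(R, g) = (2*g)/(-1 + R) = 2*g/(-1 + R))
w = 25/3 (w = 5 - 2*5/(-1 - 2) = 5 - 2*5/(-3) = 5 - 2*5*(-1)/3 = 5 - 1*(-10/3) = 5 + 10/3 = 25/3 ≈ 8.3333)
W(z, o) = 25/3
-(-85 + 25)*W(-8, 13) = -(-85 + 25)*25/3 = -(-60)*25/3 = -1*(-500) = 500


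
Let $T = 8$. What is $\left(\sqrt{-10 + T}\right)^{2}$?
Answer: $-2$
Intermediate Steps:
$\left(\sqrt{-10 + T}\right)^{2} = \left(\sqrt{-10 + 8}\right)^{2} = \left(\sqrt{-2}\right)^{2} = \left(i \sqrt{2}\right)^{2} = -2$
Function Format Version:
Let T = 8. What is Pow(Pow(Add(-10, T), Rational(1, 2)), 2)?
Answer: -2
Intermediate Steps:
Pow(Pow(Add(-10, T), Rational(1, 2)), 2) = Pow(Pow(Add(-10, 8), Rational(1, 2)), 2) = Pow(Pow(-2, Rational(1, 2)), 2) = Pow(Mul(I, Pow(2, Rational(1, 2))), 2) = -2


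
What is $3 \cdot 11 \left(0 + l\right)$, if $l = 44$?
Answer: $1452$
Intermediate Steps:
$3 \cdot 11 \left(0 + l\right) = 3 \cdot 11 \left(0 + 44\right) = 33 \cdot 44 = 1452$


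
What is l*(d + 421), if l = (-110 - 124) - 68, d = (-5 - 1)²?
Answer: -138014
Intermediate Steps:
d = 36 (d = (-6)² = 36)
l = -302 (l = -234 - 68 = -302)
l*(d + 421) = -302*(36 + 421) = -302*457 = -138014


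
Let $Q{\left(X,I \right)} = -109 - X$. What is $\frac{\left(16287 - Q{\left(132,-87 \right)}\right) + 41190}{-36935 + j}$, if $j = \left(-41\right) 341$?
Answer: $- \frac{28859}{25458} \approx -1.1336$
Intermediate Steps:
$j = -13981$
$\frac{\left(16287 - Q{\left(132,-87 \right)}\right) + 41190}{-36935 + j} = \frac{\left(16287 - \left(-109 - 132\right)\right) + 41190}{-36935 - 13981} = \frac{\left(16287 - \left(-109 - 132\right)\right) + 41190}{-50916} = \left(\left(16287 - -241\right) + 41190\right) \left(- \frac{1}{50916}\right) = \left(\left(16287 + 241\right) + 41190\right) \left(- \frac{1}{50916}\right) = \left(16528 + 41190\right) \left(- \frac{1}{50916}\right) = 57718 \left(- \frac{1}{50916}\right) = - \frac{28859}{25458}$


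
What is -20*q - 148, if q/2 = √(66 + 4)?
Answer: -148 - 40*√70 ≈ -482.66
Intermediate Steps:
q = 2*√70 (q = 2*√(66 + 4) = 2*√70 ≈ 16.733)
-20*q - 148 = -40*√70 - 148 = -148 - 40*√70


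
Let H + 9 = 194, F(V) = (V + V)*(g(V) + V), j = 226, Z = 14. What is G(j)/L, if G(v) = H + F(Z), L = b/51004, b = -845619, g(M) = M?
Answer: -16474292/281873 ≈ -58.446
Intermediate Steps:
F(V) = 4*V**2 (F(V) = (V + V)*(V + V) = (2*V)*(2*V) = 4*V**2)
H = 185 (H = -9 + 194 = 185)
L = -845619/51004 ≈ -16.579
G(v) = 969 (G(v) = 185 + 4*14**2 = 185 + 4*196 = 185 + 784 = 969)
G(j)/L = 969/(-845619/51004) = 969*(-51004/845619) = -16474292/281873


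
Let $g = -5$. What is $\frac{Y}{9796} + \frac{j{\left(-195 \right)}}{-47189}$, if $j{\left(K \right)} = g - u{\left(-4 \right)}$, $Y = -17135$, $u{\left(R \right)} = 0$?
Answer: $- \frac{808534535}{462263444} \approx -1.7491$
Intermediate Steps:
$j{\left(K \right)} = -5$ ($j{\left(K \right)} = -5 - 0 = -5 + 0 = -5$)
$\frac{Y}{9796} + \frac{j{\left(-195 \right)}}{-47189} = - \frac{17135}{9796} - \frac{5}{-47189} = \left(-17135\right) \frac{1}{9796} - - \frac{5}{47189} = - \frac{17135}{9796} + \frac{5}{47189} = - \frac{808534535}{462263444}$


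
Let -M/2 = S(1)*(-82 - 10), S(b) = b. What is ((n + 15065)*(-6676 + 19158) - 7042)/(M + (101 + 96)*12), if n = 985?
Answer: 100164529/1274 ≈ 78622.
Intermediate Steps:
M = 184 (M = -2*(-82 - 10) = -2*(-92) = 184)
((n + 15065)*(-6676 + 19158) - 7042)/(M + (101 + 96)*12) = ((985 + 15065)*(-6676 + 19158) - 7042)/(184 + (101 + 96)*12) = (16050*12482 - 7042)/(184 + 197*12) = (200336100 - 7042)/(184 + 2364) = 200329058/2548 = 200329058*(1/2548) = 100164529/1274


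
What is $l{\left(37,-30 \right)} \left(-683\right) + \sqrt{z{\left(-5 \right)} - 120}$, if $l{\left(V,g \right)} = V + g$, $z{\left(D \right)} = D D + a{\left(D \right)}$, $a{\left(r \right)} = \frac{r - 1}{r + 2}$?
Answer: $-4781 + i \sqrt{93} \approx -4781.0 + 9.6436 i$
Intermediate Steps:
$a{\left(r \right)} = \frac{-1 + r}{2 + r}$ ($a{\left(r \right)} = \frac{r + \left(-3 + 2\right)}{2 + r} = \frac{r - 1}{2 + r} = \frac{-1 + r}{2 + r}$)
$z{\left(D \right)} = D^{2} + \frac{-1 + D}{2 + D}$ ($z{\left(D \right)} = D D + \frac{-1 + D}{2 + D} = D^{2} + \frac{-1 + D}{2 + D}$)
$l{\left(37,-30 \right)} \left(-683\right) + \sqrt{z{\left(-5 \right)} - 120} = \left(37 - 30\right) \left(-683\right) + \sqrt{\frac{-1 - 5 + \left(-5\right)^{2} \left(2 - 5\right)}{2 - 5} - 120} = 7 \left(-683\right) + \sqrt{\frac{-1 - 5 + 25 \left(-3\right)}{-3} - 120} = -4781 + \sqrt{- \frac{-1 - 5 - 75}{3} - 120} = -4781 + \sqrt{\left(- \frac{1}{3}\right) \left(-81\right) - 120} = -4781 + \sqrt{27 - 120} = -4781 + \sqrt{-93} = -4781 + i \sqrt{93}$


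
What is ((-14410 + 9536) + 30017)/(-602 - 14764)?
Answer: -8381/5122 ≈ -1.6363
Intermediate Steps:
((-14410 + 9536) + 30017)/(-602 - 14764) = (-4874 + 30017)/(-15366) = 25143*(-1/15366) = -8381/5122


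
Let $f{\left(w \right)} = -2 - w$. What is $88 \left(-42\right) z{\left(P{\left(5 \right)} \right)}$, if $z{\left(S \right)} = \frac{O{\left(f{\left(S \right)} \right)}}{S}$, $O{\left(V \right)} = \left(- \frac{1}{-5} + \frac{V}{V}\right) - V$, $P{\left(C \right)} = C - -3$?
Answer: $- \frac{25872}{5} \approx -5174.4$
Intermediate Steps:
$P{\left(C \right)} = 3 + C$ ($P{\left(C \right)} = C + 3 = 3 + C$)
$O{\left(V \right)} = \frac{6}{5} - V$ ($O{\left(V \right)} = \left(\left(-1\right) \left(- \frac{1}{5}\right) + 1\right) - V = \left(\frac{1}{5} + 1\right) - V = \frac{6}{5} - V$)
$z{\left(S \right)} = \frac{\frac{16}{5} + S}{S}$ ($z{\left(S \right)} = \frac{\frac{6}{5} - \left(-2 - S\right)}{S} = \frac{\frac{6}{5} + \left(2 + S\right)}{S} = \frac{\frac{16}{5} + S}{S}$)
$88 \left(-42\right) z{\left(P{\left(5 \right)} \right)} = 88 \left(-42\right) \frac{\frac{16}{5} + \left(3 + 5\right)}{3 + 5} = - 3696 \frac{\frac{16}{5} + 8}{8} = - 3696 \cdot \frac{1}{8} \cdot \frac{56}{5} = \left(-3696\right) \frac{7}{5} = - \frac{25872}{5}$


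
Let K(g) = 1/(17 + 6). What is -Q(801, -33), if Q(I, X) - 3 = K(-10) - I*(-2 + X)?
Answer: -644875/23 ≈ -28038.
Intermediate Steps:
K(g) = 1/23
Q(I, X) = 70/23 - I*(-2 + X) (Q(I, X) = 3 + (1/23 - I*(-2 + X)) = 70/23 - I*(-2 + X))
-Q(801, -33) = -(70/23 + 2*801 - 1*801*(-33)) = -(70/23 + 1602 + 26433) = -1*644875/23 = -644875/23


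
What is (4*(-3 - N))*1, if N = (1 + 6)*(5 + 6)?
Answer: -320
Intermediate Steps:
N = 77 (N = 7*11 = 77)
(4*(-3 - N))*1 = (4*(-3 - 1*77))*1 = (4*(-3 - 77))*1 = (4*(-80))*1 = -320*1 = -320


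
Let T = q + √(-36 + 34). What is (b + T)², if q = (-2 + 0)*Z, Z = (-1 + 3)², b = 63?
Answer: (55 + I*√2)² ≈ 3023.0 + 155.56*I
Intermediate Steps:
Z = 4 (Z = 2² = 4)
q = -8 (q = (-2 + 0)*4 = -2*4 = -8)
T = -8 + I*√2 (T = -8 + √(-36 + 34) = -8 + √(-2) = -8 + I*√2 ≈ -8.0 + 1.4142*I)
(b + T)² = (63 + (-8 + I*√2))² = (55 + I*√2)²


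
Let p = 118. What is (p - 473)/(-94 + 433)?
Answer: -355/339 ≈ -1.0472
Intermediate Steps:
(p - 473)/(-94 + 433) = (118 - 473)/(-94 + 433) = -355/339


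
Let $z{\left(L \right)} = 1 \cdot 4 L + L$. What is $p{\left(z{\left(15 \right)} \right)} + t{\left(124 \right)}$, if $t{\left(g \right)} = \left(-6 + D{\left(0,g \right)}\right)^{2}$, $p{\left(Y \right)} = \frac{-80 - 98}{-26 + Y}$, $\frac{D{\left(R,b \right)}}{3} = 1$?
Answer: $\frac{263}{49} \approx 5.3673$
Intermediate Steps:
$D{\left(R,b \right)} = 3$ ($D{\left(R,b \right)} = 3 \cdot 1 = 3$)
$z{\left(L \right)} = 5 L$ ($z{\left(L \right)} = 4 L + L = 5 L$)
$p{\left(Y \right)} = - \frac{178}{-26 + Y}$
$t{\left(g \right)} = 9$ ($t{\left(g \right)} = \left(-6 + 3\right)^{2} = \left(-3\right)^{2} = 9$)
$p{\left(z{\left(15 \right)} \right)} + t{\left(124 \right)} = - \frac{178}{-26 + 5 \cdot 15} + 9 = - \frac{178}{-26 + 75} + 9 = - \frac{178}{49} + 9 = \frac{263}{49}$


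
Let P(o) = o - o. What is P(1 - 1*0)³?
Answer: 0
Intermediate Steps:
P(o) = 0
P(1 - 1*0)³ = 0³ = 0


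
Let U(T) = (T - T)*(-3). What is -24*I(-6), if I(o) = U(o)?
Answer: 0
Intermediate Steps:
U(T) = 0 (U(T) = 0*(-3) = 0)
I(o) = 0
-24*I(-6) = -24*0 = 0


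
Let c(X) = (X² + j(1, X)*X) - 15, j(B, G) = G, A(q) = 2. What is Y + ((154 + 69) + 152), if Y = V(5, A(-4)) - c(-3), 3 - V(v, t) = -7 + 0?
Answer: 382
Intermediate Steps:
V(v, t) = 10 (V(v, t) = 3 - (-7 + 0) = 3 - 1*(-7) = 3 + 7 = 10)
c(X) = -15 + 2*X² (c(X) = (X² + X*X) - 15 = (X² + X²) - 15 = 2*X² - 15 = -15 + 2*X²)
Y = 7 (Y = 10 - (-15 + 2*(-3)²) = 10 - (-15 + 2*9) = 10 - (-15 + 18) = 10 - 1*3 = 10 - 3 = 7)
Y + ((154 + 69) + 152) = 7 + ((154 + 69) + 152) = 7 + (223 + 152) = 7 + 375 = 382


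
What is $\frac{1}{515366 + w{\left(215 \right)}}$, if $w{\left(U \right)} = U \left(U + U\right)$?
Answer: $\frac{1}{607816} \approx 1.6452 \cdot 10^{-6}$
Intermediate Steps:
$w{\left(U \right)} = 2 U^{2}$ ($w{\left(U \right)} = U 2 U = 2 U^{2}$)
$\frac{1}{515366 + w{\left(215 \right)}} = \frac{1}{515366 + 2 \cdot 215^{2}} = \frac{1}{515366 + 2 \cdot 46225} = \frac{1}{515366 + 92450} = \frac{1}{607816}$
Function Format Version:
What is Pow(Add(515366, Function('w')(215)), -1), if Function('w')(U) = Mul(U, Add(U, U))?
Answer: Rational(1, 607816) ≈ 1.6452e-6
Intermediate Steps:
Function('w')(U) = Mul(2, Pow(U, 2)) (Function('w')(U) = Mul(U, Mul(2, U)) = Mul(2, Pow(U, 2)))
Pow(Add(515366, Function('w')(215)), -1) = Pow(Add(515366, Mul(2, Pow(215, 2))), -1) = Pow(Add(515366, Mul(2, 46225)), -1) = Pow(Add(515366, 92450), -1) = Pow(607816, -1) = Rational(1, 607816)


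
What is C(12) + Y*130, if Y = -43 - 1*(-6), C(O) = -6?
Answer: -4816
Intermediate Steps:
Y = -37 (Y = -43 + 6 = -37)
C(12) + Y*130 = -6 - 37*130 = -6 - 4810 = -4816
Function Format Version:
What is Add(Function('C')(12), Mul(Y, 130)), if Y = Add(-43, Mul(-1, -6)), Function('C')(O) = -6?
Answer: -4816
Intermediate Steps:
Y = -37 (Y = Add(-43, 6) = -37)
Add(Function('C')(12), Mul(Y, 130)) = Add(-6, Mul(-37, 130)) = Add(-6, -4810) = -4816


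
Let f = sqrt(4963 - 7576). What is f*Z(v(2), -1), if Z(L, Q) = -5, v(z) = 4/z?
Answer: -5*I*sqrt(2613) ≈ -255.59*I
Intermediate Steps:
f = I*sqrt(2613) (f = sqrt(-2613) = I*sqrt(2613) ≈ 51.117*I)
f*Z(v(2), -1) = (I*sqrt(2613))*(-5) = -5*I*sqrt(2613)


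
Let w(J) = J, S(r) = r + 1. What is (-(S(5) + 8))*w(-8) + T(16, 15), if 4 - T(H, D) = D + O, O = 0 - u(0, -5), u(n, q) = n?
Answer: 101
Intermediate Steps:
S(r) = 1 + r
O = 0 (O = 0 - 1*0 = 0 + 0 = 0)
T(H, D) = 4 - D (T(H, D) = 4 - (D + 0) = 4 - D)
(-(S(5) + 8))*w(-8) + T(16, 15) = -((1 + 5) + 8)*(-8) + (4 - 1*15) = -(6 + 8)*(-8) + (4 - 15) = -1*14*(-8) - 11 = -14*(-8) - 11 = 112 - 11 = 101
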